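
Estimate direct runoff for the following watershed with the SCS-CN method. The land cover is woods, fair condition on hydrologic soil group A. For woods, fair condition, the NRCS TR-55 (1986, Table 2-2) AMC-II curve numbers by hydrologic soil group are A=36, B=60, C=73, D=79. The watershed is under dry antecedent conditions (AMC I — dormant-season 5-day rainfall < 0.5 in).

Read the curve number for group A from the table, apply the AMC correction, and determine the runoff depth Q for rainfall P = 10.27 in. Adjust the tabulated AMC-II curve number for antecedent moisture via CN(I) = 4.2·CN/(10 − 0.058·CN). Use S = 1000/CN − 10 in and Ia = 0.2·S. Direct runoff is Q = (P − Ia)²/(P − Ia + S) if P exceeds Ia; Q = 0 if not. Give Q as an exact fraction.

NRCS table: woods, fair condition, soil group A → CN(II) = 36
Dry (AMC I): CN(I) = 4.2·36/(10 − 0.058·36) = (756/5)/(989/125) = 18900/989 ≈ 19.110
Max retention: S = 1000/(18900/989) − 10 = 8000/189 in (≈ 42.328 in)
Ia = 0.2S: 0.2·42.328 = 8.466 in (exactly 1600/189)
P − Ia = 10.270 − 8.466 = 34103/18900 ≈ 1.804 in (> 0, runoff occurs)
Q: (34103/18900)² ÷ (834103/18900) = 1163014609/15764546700 in (≈ 0.074 in)

Q = 1163014609/15764546700 in ≈ 0.074 in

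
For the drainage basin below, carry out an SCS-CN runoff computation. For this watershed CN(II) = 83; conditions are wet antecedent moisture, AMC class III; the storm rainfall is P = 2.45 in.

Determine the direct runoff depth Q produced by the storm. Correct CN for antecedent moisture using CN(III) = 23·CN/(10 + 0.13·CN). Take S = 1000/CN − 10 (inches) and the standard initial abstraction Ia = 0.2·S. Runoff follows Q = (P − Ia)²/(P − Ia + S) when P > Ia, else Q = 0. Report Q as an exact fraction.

Adjust CN=83 to AMC III: 23·83/(10 + 0.13·83) → 1909 ÷ (2079/100) = 190900/2079 ≈ 91.823
Retention S: 1000/CN − 10 with CN=91.823 → S = 1700/1909 ≈ 0.891 in
Ia = 0.2·(1700/1909) = 340/1909 in ≈ 0.178 in
Since P=2.450 > Ia=0.178: effective rainfall P−Ia = 86741/38180 in
Q: (86741/38180)² ÷ (120741/38180) = 7524001081/4609891380 in (≈ 1.632 in)

Q = 7524001081/4609891380 in ≈ 1.632 in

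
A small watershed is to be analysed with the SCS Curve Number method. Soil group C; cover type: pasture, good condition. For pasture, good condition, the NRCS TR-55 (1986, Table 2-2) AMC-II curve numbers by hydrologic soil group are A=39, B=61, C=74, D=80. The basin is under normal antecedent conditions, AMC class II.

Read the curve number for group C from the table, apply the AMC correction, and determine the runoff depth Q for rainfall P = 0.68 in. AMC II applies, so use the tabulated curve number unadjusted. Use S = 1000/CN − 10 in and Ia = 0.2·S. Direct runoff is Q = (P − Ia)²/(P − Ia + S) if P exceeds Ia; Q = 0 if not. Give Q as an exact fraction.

Q = 0 in ≈ 0.000 in

NRCS table: pasture, good condition, soil group C → CN(II) = 74
AMC II — tabulated CN = 74 applies directly.
Retention S: 1000/CN − 10 with CN=74.000 → S = 130/37 ≈ 3.514 in
Ia = 0.2S: 0.2·3.514 = 0.703 in (exactly 26/37)
P = 0.680 ≤ Ia = 0.703 in: entire storm abstracted, Q = 0.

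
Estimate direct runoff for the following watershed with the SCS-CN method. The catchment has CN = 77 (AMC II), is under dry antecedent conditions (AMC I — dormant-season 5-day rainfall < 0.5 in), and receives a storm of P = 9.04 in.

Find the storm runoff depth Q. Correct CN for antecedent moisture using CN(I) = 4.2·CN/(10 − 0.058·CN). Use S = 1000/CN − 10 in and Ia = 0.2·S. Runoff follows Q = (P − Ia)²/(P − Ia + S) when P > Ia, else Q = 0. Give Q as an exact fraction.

Adjust CN=77 to AMC I: 4.2·77/(10 − 0.058·77) → (1617/5) ÷ (2767/500) = 161700/2767 ≈ 58.439
Retention S: 1000/CN − 10 with CN=58.439 → S = 11500/1617 ≈ 7.112 in
Ia = 0.2·(11500/1617) = 2300/1617 in ≈ 1.422 in
Since P=9.040 > Ia=1.422: effective rainfall P−Ia = 307942/40425 in
Q = (307942/40425)²/((307942/40425) + 11500/1617) = (94828275364/1634180625)/(595442/40425) = 47414137682/12035371425 in ≈ 3.940 in

Q = 47414137682/12035371425 in ≈ 3.940 in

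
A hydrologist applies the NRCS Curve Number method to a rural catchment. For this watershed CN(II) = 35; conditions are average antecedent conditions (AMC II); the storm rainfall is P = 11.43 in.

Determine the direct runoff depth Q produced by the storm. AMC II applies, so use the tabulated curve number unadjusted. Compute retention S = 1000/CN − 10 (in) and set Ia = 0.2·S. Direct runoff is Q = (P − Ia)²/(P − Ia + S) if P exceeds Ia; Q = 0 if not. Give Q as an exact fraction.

Average conditions: CN = 35 (no AMC adjustment).
Retention S: 1000/CN − 10 with CN=35.000 → S = 130/7 ≈ 18.571 in
Initial abstraction Ia = S/5 = (130/7)/5 = 26/7 ≈ 3.714 in
Since P=11.430 > Ia=3.714: effective rainfall P−Ia = 5401/700 in
Q: (5401/700)² ÷ (18401/700) = 29170801/12880700 in (≈ 2.265 in)

Q = 29170801/12880700 in ≈ 2.265 in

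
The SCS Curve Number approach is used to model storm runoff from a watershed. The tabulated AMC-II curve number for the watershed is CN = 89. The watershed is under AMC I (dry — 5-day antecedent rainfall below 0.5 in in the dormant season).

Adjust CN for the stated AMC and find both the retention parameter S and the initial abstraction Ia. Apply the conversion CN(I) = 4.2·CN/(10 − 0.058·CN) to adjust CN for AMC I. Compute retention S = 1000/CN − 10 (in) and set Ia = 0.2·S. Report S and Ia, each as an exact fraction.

Dry (AMC I): CN(I) = 4.2·89/(10 − 0.058·89) = (1869/5)/(2419/500) = 186900/2419 ≈ 77.263
Max retention: S = 1000/(186900/2419) − 10 = 5500/1869 in (≈ 2.943 in)
Initial abstraction Ia = S/5 = (5500/1869)/5 = 1100/1869 ≈ 0.589 in

S = 5500/1869 in ≈ 2.943 in; Ia = 1100/1869 in ≈ 0.589 in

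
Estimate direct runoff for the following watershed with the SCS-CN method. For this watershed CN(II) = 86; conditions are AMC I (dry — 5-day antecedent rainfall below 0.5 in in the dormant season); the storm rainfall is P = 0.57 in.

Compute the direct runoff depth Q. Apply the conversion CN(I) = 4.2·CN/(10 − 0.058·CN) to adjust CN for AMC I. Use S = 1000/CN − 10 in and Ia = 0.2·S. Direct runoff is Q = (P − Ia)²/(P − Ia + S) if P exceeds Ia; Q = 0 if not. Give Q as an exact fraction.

Dry (AMC I): CN(I) = 4.2·86/(10 − 0.058·86) = (1806/5)/(1253/250) = 12900/179 ≈ 72.067
Max retention: S = 1000/(12900/179) − 10 = 500/129 in (≈ 3.876 in)
Ia = 0.2S: 0.2·3.876 = 0.775 in (exactly 100/129)
P = 0.570 ≤ Ia = 0.775 in: entire storm abstracted, Q = 0.

Q = 0 in ≈ 0.000 in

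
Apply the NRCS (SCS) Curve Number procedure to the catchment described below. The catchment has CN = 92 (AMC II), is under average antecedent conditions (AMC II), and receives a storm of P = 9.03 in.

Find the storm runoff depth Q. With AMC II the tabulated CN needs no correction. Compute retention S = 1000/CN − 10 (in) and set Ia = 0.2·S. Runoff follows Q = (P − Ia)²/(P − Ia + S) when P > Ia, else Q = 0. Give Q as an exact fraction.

CN(II) = 92; AMC II needs no correction.
S = 1000/92 − 10 = 20/23 in ≈ 0.870 in
Ia = 0.2S: 0.2·0.870 = 0.174 in (exactly 4/23)
Since P=9.030 > Ia=0.174: effective rainfall P−Ia = 20369/2300 in
Q = (20369/2300)²/((20369/2300) + 20/23) = (414896161/5290000)/(22369/2300) = 414896161/51448700 in ≈ 8.064 in

Q = 414896161/51448700 in ≈ 8.064 in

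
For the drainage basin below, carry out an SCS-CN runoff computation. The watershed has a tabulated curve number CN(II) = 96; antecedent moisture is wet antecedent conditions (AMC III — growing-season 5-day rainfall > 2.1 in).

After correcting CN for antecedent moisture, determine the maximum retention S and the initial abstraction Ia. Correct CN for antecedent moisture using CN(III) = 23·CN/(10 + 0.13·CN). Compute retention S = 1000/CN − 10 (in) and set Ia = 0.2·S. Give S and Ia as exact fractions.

S = 25/138 in ≈ 0.181 in; Ia = 5/138 in ≈ 0.036 in

Adjust CN=96 to AMC III: 23·96/(10 + 0.13·96) → 2208 ÷ (562/25) = 27600/281 ≈ 98.221
Max retention: S = 1000/(27600/281) − 10 = 25/138 in (≈ 0.181 in)
Initial abstraction Ia = S/5 = (25/138)/5 = 5/138 ≈ 0.036 in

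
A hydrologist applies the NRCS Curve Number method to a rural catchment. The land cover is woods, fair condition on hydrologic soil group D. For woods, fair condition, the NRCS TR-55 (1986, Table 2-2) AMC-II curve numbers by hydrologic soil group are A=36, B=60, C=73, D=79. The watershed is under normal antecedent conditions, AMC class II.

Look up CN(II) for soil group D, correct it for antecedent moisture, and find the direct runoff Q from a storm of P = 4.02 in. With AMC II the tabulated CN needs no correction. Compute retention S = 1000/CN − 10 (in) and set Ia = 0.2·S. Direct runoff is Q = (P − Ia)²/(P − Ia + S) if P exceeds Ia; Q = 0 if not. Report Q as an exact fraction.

NRCS table: woods, fair condition, soil group D → CN(II) = 79
Average conditions: CN = 79 (no AMC adjustment).
S = 1000/79 − 10 = 210/79 in ≈ 2.658 in
Ia = 0.2S: 0.2·2.658 = 0.532 in (exactly 42/79)
Since P=4.020 > Ia=0.532: effective rainfall P−Ia = 13779/3950 in
Q: (13779/3950)² ÷ (24279/3950) = 63286947/31967350 in (≈ 1.980 in)

Q = 63286947/31967350 in ≈ 1.980 in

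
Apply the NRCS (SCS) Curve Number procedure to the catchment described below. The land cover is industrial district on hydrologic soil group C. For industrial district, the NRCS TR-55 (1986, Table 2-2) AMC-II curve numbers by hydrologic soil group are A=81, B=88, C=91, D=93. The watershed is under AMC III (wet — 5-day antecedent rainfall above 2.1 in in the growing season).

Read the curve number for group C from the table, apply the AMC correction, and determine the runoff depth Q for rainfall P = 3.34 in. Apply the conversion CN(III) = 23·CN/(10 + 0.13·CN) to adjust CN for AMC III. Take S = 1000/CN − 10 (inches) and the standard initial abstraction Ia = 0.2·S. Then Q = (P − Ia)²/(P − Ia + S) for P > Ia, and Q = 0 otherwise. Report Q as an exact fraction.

Q = 115961361961/40345819150 in ≈ 2.874 in

NRCS table: industrial district, soil group C → CN(II) = 91
Adjust CN=91 to AMC III: 23·91/(10 + 0.13·91) → 2093 ÷ (2183/100) = 209300/2183 ≈ 95.877
Retention S: 1000/CN − 10 with CN=95.877 → S = 900/2093 ≈ 0.430 in
Ia = 0.2S: 0.2·0.430 = 0.086 in (exactly 180/2093)
Excess rainfall: 3.340 − 0.086 = 3.254 in; P > Ia so Q > 0
Q = (340531/104650)²/((340531/104650) + 900/2093) = (115961361961/10951622500)/(385531/104650) = 115961361961/40345819150 in ≈ 2.874 in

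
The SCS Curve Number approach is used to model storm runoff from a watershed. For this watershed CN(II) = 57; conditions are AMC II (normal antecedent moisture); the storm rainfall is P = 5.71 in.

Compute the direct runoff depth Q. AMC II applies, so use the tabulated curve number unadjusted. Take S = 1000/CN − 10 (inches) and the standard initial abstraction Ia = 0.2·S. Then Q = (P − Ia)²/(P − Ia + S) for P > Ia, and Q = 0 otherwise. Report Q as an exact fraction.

Q = 573458809/381597900 in ≈ 1.503 in

Average conditions: CN = 57 (no AMC adjustment).
S = 1000/57 − 10 = 430/57 in ≈ 7.544 in
Ia = 0.2S: 0.2·7.544 = 1.509 in (exactly 86/57)
P − Ia = 5.710 − 1.509 = 23947/5700 ≈ 4.201 in (> 0, runoff occurs)
Q: (23947/5700)² ÷ (66947/5700) = 573458809/381597900 in (≈ 1.503 in)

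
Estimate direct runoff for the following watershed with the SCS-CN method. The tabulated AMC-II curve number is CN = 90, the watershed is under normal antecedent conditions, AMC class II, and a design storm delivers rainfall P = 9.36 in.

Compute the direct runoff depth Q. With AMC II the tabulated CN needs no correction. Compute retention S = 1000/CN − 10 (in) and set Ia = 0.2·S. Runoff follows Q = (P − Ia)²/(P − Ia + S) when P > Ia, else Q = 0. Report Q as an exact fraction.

Q = 2113568/259425 in ≈ 8.147 in

AMC II — tabulated CN = 90 applies directly.
Max retention: S = 1000/90 − 10 = 10/9 in (≈ 1.111 in)
Initial abstraction Ia = S/5 = (10/9)/5 = 2/9 ≈ 0.222 in
Since P=9.360 > Ia=0.222: effective rainfall P−Ia = 2056/225 in
Q: (2056/225)² ÷ (2306/225) = 2113568/259425 in (≈ 8.147 in)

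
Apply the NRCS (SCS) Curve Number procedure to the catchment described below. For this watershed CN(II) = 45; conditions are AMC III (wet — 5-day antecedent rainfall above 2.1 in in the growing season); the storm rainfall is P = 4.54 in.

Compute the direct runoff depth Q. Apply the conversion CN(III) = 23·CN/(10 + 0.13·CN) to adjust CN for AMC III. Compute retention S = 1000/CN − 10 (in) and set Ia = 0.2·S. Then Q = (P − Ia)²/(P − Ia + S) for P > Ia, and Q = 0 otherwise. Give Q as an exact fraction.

Q = 1295208121/941736150 in ≈ 1.375 in

CN(III) from CN(II)=45: (23·45)/(10 + 0.13·45) = 20700/317 ≈ 65.300
Retention S: 1000/CN − 10 with CN=65.300 → S = 1100/207 ≈ 5.314 in
Initial abstraction Ia = S/5 = (1100/207)/5 = 220/207 ≈ 1.063 in
Excess rainfall: 4.540 − 1.063 = 3.477 in; P > Ia so Q > 0
Q = (35989/10350)²/((35989/10350) + 1100/207) = (1295208121/107122500)/(90989/10350) = 1295208121/941736150 in ≈ 1.375 in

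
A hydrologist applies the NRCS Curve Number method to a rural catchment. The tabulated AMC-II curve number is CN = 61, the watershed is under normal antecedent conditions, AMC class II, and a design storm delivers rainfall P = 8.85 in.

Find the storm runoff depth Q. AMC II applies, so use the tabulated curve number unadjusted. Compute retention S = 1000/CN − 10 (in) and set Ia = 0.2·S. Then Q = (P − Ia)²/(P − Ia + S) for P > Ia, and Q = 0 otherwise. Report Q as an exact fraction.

CN(II) = 61; AMC II needs no correction.
S = 1000/61 − 10 = 390/61 in ≈ 6.393 in
Ia = 0.2S: 0.2·6.393 = 1.279 in (exactly 78/61)
Since P=8.850 > Ia=1.279: effective rainfall P−Ia = 9237/1220 in
Q = (9237/1220)²/((9237/1220) + 390/61) = (85322169/1488400)/(17037/1220) = 9480241/2309460 in ≈ 4.105 in

Q = 9480241/2309460 in ≈ 4.105 in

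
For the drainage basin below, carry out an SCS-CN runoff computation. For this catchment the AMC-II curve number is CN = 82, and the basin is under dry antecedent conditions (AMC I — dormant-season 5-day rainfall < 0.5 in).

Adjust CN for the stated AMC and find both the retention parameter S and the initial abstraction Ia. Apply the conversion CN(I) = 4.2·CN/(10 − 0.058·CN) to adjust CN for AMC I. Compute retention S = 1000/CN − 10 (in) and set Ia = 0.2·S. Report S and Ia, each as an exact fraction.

Adjust CN=82 to AMC I: 4.2·82/(10 − 0.058·82) → (1722/5) ÷ (1311/250) = 28700/437 ≈ 65.675
S = 1000/(28700/437) − 10 = 1500/287 in ≈ 5.226 in
Ia = 0.2S: 0.2·5.226 = 1.045 in (exactly 300/287)

S = 1500/287 in ≈ 5.226 in; Ia = 300/287 in ≈ 1.045 in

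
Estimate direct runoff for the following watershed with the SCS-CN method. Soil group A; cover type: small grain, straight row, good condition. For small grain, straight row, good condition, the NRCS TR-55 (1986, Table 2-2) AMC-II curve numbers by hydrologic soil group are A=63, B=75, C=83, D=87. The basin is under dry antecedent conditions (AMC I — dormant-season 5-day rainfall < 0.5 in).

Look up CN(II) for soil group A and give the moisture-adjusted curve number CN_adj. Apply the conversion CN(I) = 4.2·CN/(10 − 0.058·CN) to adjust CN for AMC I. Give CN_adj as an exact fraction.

CN_adj = 132300/3173 ≈ 41.696

NRCS table: small grain, straight row, good condition, soil group A → CN(II) = 63
Dry (AMC I): CN(I) = 4.2·63/(10 − 0.058·63) = (1323/5)/(3173/500) = 132300/3173 ≈ 41.696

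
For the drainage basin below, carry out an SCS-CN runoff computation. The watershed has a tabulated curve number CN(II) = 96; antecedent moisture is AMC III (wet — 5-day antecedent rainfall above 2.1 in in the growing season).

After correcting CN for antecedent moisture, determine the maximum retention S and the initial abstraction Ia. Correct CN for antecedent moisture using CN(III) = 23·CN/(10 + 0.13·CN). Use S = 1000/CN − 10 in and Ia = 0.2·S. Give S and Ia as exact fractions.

S = 25/138 in ≈ 0.181 in; Ia = 5/138 in ≈ 0.036 in

Adjust CN=96 to AMC III: 23·96/(10 + 0.13·96) → 2208 ÷ (562/25) = 27600/281 ≈ 98.221
S = 1000/(27600/281) − 10 = 25/138 in ≈ 0.181 in
Ia = 0.2·(25/138) = 5/138 in ≈ 0.036 in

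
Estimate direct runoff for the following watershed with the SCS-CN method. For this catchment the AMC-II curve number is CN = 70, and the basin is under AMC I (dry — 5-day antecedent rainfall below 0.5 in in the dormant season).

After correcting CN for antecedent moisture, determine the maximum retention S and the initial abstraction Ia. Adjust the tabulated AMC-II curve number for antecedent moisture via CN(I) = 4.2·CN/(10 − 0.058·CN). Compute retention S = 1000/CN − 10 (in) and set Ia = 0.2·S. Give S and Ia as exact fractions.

CN(I) from CN(II)=70: (4.2·70)/(10 − 0.058·70) = 4900/99 ≈ 49.495
Retention S: 1000/CN − 10 with CN=49.495 → S = 500/49 ≈ 10.204 in
Initial abstraction Ia = S/5 = (500/49)/5 = 100/49 ≈ 2.041 in

S = 500/49 in ≈ 10.204 in; Ia = 100/49 in ≈ 2.041 in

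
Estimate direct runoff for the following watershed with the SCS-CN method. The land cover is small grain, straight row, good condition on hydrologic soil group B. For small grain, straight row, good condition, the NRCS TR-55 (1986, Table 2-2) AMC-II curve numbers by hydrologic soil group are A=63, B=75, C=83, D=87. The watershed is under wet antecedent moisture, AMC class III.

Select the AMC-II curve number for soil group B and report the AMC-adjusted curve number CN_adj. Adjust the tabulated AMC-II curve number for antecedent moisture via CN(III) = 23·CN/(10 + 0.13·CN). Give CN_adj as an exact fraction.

CN_adj = 6900/79 ≈ 87.342

NRCS table: small grain, straight row, good condition, soil group B → CN(II) = 75
Wet (AMC III): CN(III) = 23·75/(10 + 0.13·75) = 1725/(79/4) = 6900/79 ≈ 87.342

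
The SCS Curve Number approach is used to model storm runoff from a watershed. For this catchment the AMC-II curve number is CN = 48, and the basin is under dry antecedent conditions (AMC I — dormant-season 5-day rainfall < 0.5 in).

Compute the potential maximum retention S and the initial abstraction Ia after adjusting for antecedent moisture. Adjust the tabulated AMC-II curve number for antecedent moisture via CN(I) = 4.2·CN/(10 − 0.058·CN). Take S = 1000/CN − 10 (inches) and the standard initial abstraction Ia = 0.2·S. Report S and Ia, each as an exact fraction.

S = 1625/63 in ≈ 25.794 in; Ia = 325/63 in ≈ 5.159 in

Dry (AMC I): CN(I) = 4.2·48/(10 − 0.058·48) = (1008/5)/(902/125) = 12600/451 ≈ 27.938
Retention S: 1000/CN − 10 with CN=27.938 → S = 1625/63 ≈ 25.794 in
Initial abstraction Ia = S/5 = (1625/63)/5 = 325/63 ≈ 5.159 in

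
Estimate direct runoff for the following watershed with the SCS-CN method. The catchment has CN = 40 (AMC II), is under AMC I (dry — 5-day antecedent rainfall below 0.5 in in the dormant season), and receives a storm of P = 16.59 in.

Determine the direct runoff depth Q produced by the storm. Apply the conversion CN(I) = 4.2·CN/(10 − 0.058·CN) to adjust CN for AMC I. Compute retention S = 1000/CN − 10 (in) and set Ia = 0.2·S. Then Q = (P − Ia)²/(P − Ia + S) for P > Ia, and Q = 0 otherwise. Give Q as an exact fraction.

Adjust CN=40 to AMC I: 4.2·40/(10 − 0.058·40) → 168 ÷ (192/25) = 175/8 ≈ 21.875
S = 1000/(175/8) − 10 = 250/7 in ≈ 35.714 in
Ia = 0.2·(250/7) = 50/7 in ≈ 7.143 in
Since P=16.590 > Ia=7.143: effective rainfall P−Ia = 6613/700 in
Q: (6613/700)² ÷ (31613/700) = 43731769/22129100 in (≈ 1.976 in)

Q = 43731769/22129100 in ≈ 1.976 in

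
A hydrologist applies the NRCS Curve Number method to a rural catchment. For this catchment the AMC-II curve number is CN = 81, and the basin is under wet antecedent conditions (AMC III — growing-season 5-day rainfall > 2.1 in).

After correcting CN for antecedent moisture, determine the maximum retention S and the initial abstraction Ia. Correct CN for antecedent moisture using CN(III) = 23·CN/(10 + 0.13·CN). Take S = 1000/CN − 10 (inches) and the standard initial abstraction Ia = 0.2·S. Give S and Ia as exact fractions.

CN(III) from CN(II)=81: (23·81)/(10 + 0.13·81) = 186300/2053 ≈ 90.745
Max retention: S = 1000/(186300/2053) − 10 = 1900/1863 in (≈ 1.020 in)
Initial abstraction Ia = S/5 = (1900/1863)/5 = 380/1863 ≈ 0.204 in

S = 1900/1863 in ≈ 1.020 in; Ia = 380/1863 in ≈ 0.204 in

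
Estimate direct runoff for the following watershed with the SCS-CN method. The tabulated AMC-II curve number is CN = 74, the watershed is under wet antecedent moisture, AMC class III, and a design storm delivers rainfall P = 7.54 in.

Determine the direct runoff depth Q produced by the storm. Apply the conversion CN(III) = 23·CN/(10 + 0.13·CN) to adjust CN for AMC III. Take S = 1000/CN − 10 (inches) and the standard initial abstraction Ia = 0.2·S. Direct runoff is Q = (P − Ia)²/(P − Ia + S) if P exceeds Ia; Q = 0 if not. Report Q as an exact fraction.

Q = 7289035533/1220291450 in ≈ 5.973 in

Wet (AMC III): CN(III) = 23·74/(10 + 0.13·74) = 1702/(981/50) = 85100/981 ≈ 86.748
Max retention: S = 1000/(85100/981) − 10 = 1300/851 in (≈ 1.528 in)
Ia = 0.2·(1300/851) = 260/851 in ≈ 0.306 in
P − Ia = 7.540 − 0.306 = 307827/42550 ≈ 7.234 in (> 0, runoff occurs)
Q = (307827/42550)²/((307827/42550) + 1300/851) = (94757461929/1810502500)/(372827/42550) = 7289035533/1220291450 in ≈ 5.973 in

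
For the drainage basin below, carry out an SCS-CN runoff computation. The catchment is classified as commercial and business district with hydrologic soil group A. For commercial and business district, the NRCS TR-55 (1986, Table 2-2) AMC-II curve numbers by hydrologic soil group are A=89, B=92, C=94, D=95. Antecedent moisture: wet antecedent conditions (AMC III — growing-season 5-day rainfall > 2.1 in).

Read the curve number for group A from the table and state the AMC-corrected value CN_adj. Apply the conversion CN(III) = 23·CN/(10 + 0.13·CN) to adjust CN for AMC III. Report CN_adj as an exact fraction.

NRCS table: commercial and business district, soil group A → CN(II) = 89
Adjust CN=89 to AMC III: 23·89/(10 + 0.13·89) → 2047 ÷ (2157/100) = 204700/2157 ≈ 94.900

CN_adj = 204700/2157 ≈ 94.900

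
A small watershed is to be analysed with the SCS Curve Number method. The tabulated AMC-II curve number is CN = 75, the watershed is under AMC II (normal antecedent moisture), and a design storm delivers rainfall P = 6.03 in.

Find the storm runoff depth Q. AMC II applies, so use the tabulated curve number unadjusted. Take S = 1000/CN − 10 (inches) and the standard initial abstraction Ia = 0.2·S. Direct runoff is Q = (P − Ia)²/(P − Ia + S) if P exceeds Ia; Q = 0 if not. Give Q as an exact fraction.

CN(II) = 75; AMC II needs no correction.
Max retention: S = 1000/75 − 10 = 10/3 in (≈ 3.333 in)
Ia = 0.2S: 0.2·3.333 = 0.667 in (exactly 2/3)
Since P=6.030 > Ia=0.667: effective rainfall P−Ia = 1609/300 in
Runoff Q = (P−Ia)²/(P−Ia+S) = (5.363)²/(5.363+3.333) = 2588881/782700 ≈ 3.308 in

Q = 2588881/782700 in ≈ 3.308 in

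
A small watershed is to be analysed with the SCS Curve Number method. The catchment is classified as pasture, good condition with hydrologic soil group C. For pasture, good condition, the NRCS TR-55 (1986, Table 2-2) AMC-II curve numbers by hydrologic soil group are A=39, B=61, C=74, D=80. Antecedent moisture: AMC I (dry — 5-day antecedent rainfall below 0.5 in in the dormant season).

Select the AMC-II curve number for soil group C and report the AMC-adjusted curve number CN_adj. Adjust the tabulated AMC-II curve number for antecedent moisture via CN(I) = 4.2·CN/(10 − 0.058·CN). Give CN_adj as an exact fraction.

NRCS table: pasture, good condition, soil group C → CN(II) = 74
CN(I) from CN(II)=74: (4.2·74)/(10 − 0.058·74) = 77700/1427 ≈ 54.450

CN_adj = 77700/1427 ≈ 54.450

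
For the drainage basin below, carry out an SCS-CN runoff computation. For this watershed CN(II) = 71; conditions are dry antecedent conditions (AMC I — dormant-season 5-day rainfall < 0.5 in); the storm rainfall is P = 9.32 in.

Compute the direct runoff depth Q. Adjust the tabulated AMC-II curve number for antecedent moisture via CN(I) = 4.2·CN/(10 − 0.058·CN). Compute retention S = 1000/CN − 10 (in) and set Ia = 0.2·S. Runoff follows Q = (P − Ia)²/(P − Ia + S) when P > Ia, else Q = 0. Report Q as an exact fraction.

Dry (AMC I): CN(I) = 4.2·71/(10 − 0.058·71) = (1491/5)/(2941/500) = 149100/2941 ≈ 50.697
S = 1000/(149100/2941) − 10 = 14500/1491 in ≈ 9.725 in
Initial abstraction Ia = S/5 = (14500/1491)/5 = 2900/1491 ≈ 1.945 in
Excess rainfall: 9.320 − 1.945 = 7.375 in; P > Ia so Q > 0
Runoff Q = (P−Ia)²/(P−Ia+S) = (7.375)²/(7.375+9.725) = 75571659409/23759196825 ≈ 3.181 in

Q = 75571659409/23759196825 in ≈ 3.181 in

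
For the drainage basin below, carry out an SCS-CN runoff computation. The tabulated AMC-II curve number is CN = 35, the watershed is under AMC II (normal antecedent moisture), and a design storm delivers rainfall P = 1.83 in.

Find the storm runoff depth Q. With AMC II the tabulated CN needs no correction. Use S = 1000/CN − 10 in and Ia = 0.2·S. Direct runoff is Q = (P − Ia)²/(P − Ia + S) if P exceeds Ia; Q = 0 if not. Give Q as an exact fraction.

Average conditions: CN = 35 (no AMC adjustment).
Max retention: S = 1000/35 − 10 = 130/7 in (≈ 18.571 in)
Ia = 0.2S: 0.2·18.571 = 3.714 in (exactly 26/7)
P = 1.830 ≤ Ia = 3.714 in: entire storm abstracted, Q = 0.

Q = 0 in ≈ 0.000 in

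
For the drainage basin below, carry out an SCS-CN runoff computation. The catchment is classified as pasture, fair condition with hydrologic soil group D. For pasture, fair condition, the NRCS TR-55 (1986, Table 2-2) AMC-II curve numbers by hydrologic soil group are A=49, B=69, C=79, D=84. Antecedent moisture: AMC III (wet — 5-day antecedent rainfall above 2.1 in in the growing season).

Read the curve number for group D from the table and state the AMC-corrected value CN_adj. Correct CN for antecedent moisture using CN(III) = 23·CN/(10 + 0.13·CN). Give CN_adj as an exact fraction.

NRCS table: pasture, fair condition, soil group D → CN(II) = 84
Adjust CN=84 to AMC III: 23·84/(10 + 0.13·84) → 1932 ÷ (523/25) = 48300/523 ≈ 92.352

CN_adj = 48300/523 ≈ 92.352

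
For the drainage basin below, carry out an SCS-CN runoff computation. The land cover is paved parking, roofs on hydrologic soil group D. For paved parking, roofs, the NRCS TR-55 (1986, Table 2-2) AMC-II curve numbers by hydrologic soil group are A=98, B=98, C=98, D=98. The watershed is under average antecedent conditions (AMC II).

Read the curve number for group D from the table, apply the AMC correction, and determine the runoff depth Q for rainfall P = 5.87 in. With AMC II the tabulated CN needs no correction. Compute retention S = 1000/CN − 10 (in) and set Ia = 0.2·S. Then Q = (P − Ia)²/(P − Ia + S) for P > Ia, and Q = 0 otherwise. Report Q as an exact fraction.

Q = 815844969/144858700 in ≈ 5.632 in

NRCS table: paved parking, roofs, soil group D → CN(II) = 98
Average conditions: CN = 98 (no AMC adjustment).
Max retention: S = 1000/98 − 10 = 10/49 in (≈ 0.204 in)
Initial abstraction Ia = S/5 = (10/49)/5 = 2/49 ≈ 0.041 in
P − Ia = 5.870 − 0.041 = 28563/4900 ≈ 5.829 in (> 0, runoff occurs)
Q = (28563/4900)²/((28563/4900) + 10/49) = (815844969/24010000)/(29563/4900) = 815844969/144858700 in ≈ 5.632 in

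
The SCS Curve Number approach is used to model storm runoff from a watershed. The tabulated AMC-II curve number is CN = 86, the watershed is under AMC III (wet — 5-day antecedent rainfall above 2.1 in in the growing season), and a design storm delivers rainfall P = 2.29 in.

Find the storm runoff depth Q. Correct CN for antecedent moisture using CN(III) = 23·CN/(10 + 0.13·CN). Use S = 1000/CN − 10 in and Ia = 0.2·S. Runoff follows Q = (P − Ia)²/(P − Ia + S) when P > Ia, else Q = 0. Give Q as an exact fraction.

Adjust CN=86 to AMC III: 23·86/(10 + 0.13·86) → 1978 ÷ (1059/50) = 98900/1059 ≈ 93.390
Retention S: 1000/CN − 10 with CN=93.390 → S = 700/989 ≈ 0.708 in
Ia = 0.2·(700/989) = 140/989 in ≈ 0.142 in
Since P=2.290 > Ia=0.142: effective rainfall P−Ia = 212481/98900 in
Q = (212481/98900)²/((212481/98900) + 700/989) = (45148175361/9781210000)/(282481/98900) = 45148175361/27937370900 in ≈ 1.616 in

Q = 45148175361/27937370900 in ≈ 1.616 in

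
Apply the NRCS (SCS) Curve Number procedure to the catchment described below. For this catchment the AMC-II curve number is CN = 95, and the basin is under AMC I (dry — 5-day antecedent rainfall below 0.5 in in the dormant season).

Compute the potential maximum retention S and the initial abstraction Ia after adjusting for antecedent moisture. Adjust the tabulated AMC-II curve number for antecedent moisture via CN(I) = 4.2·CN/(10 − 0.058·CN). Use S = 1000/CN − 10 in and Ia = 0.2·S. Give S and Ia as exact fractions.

CN(I) from CN(II)=95: (4.2·95)/(10 − 0.058·95) = 39900/449 ≈ 88.864
Max retention: S = 1000/(39900/449) − 10 = 500/399 in (≈ 1.253 in)
Ia = 0.2·(500/399) = 100/399 in ≈ 0.251 in

S = 500/399 in ≈ 1.253 in; Ia = 100/399 in ≈ 0.251 in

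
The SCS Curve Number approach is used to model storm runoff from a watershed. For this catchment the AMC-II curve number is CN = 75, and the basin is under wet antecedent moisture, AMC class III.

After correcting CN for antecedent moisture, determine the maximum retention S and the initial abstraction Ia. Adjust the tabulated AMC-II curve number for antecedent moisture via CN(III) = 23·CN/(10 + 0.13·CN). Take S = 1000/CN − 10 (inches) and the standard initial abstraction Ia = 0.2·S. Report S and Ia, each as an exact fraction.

S = 100/69 in ≈ 1.449 in; Ia = 20/69 in ≈ 0.290 in

Wet (AMC III): CN(III) = 23·75/(10 + 0.13·75) = 1725/(79/4) = 6900/79 ≈ 87.342
Retention S: 1000/CN − 10 with CN=87.342 → S = 100/69 ≈ 1.449 in
Initial abstraction Ia = S/5 = (100/69)/5 = 20/69 ≈ 0.290 in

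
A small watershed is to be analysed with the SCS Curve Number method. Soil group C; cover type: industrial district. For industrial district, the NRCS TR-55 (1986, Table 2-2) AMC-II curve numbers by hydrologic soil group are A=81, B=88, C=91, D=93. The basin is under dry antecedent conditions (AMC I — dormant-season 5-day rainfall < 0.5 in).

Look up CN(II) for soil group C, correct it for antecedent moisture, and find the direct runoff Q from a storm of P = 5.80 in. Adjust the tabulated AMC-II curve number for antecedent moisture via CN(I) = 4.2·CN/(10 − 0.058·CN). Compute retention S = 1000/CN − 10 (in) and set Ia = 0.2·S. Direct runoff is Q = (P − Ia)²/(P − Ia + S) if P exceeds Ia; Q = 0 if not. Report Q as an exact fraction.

NRCS table: industrial district, soil group C → CN(II) = 91
Dry (AMC I): CN(I) = 4.2·91/(10 − 0.058·91) = (1911/5)/(2361/500) = 63700/787 ≈ 80.940
S = 1000/(63700/787) − 10 = 1500/637 in ≈ 2.355 in
Ia = 0.2·(1500/637) = 300/637 in ≈ 0.471 in
Since P=5.800 > Ia=0.471: effective rainfall P−Ia = 16973/3185 in
Q = (16973/3185)²/((16973/3185) + 1500/637) = (288082729/10144225)/(24473/3185) = 288082729/77946505 in ≈ 3.696 in

Q = 288082729/77946505 in ≈ 3.696 in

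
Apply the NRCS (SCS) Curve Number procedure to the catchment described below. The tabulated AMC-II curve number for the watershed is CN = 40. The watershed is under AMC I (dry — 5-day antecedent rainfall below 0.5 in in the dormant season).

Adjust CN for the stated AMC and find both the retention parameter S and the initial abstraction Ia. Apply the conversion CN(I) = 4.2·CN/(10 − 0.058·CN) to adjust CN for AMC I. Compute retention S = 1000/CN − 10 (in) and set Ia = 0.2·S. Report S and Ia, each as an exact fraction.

CN(I) from CN(II)=40: (4.2·40)/(10 − 0.058·40) = 175/8 ≈ 21.875
S = 1000/(175/8) − 10 = 250/7 in ≈ 35.714 in
Ia = 0.2·(250/7) = 50/7 in ≈ 7.143 in

S = 250/7 in ≈ 35.714 in; Ia = 50/7 in ≈ 7.143 in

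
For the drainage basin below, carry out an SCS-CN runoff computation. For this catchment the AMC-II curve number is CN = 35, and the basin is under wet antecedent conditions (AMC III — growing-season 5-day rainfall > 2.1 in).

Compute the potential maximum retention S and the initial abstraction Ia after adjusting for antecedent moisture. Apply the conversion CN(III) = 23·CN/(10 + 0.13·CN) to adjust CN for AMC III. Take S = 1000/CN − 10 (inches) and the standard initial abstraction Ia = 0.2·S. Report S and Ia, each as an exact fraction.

Adjust CN=35 to AMC III: 23·35/(10 + 0.13·35) → 805 ÷ (291/20) = 16100/291 ≈ 55.326
Retention S: 1000/CN − 10 with CN=55.326 → S = 1300/161 ≈ 8.075 in
Ia = 0.2S: 0.2·8.075 = 1.615 in (exactly 260/161)

S = 1300/161 in ≈ 8.075 in; Ia = 260/161 in ≈ 1.615 in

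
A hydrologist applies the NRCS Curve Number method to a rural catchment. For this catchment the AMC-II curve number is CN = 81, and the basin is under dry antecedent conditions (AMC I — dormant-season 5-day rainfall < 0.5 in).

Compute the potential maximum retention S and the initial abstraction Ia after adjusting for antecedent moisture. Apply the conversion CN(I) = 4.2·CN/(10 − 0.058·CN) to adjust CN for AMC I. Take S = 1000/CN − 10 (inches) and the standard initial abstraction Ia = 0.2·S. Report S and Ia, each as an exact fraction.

S = 9500/1701 in ≈ 5.585 in; Ia = 1900/1701 in ≈ 1.117 in

Adjust CN=81 to AMC I: 4.2·81/(10 − 0.058·81) → (1701/5) ÷ (2651/500) = 170100/2651 ≈ 64.164
Max retention: S = 1000/(170100/2651) − 10 = 9500/1701 in (≈ 5.585 in)
Initial abstraction Ia = S/5 = (9500/1701)/5 = 1900/1701 ≈ 1.117 in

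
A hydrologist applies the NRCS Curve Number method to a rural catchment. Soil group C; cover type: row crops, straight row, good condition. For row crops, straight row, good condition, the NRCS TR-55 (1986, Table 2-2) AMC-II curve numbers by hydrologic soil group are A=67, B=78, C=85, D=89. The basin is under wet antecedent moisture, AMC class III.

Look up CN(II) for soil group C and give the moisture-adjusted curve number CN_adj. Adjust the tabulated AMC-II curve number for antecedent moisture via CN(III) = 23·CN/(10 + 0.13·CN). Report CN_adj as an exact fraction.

NRCS table: row crops, straight row, good condition, soil group C → CN(II) = 85
Adjust CN=85 to AMC III: 23·85/(10 + 0.13·85) → 1955 ÷ (421/20) = 39100/421 ≈ 92.874

CN_adj = 39100/421 ≈ 92.874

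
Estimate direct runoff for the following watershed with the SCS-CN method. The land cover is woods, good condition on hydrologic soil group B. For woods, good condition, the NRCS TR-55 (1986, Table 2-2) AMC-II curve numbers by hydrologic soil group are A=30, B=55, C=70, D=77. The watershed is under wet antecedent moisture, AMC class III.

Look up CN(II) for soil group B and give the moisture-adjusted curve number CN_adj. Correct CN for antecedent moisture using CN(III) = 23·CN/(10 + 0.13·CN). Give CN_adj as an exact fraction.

NRCS table: woods, good condition, soil group B → CN(II) = 55
Wet (AMC III): CN(III) = 23·55/(10 + 0.13·55) = 1265/(343/20) = 25300/343 ≈ 73.761

CN_adj = 25300/343 ≈ 73.761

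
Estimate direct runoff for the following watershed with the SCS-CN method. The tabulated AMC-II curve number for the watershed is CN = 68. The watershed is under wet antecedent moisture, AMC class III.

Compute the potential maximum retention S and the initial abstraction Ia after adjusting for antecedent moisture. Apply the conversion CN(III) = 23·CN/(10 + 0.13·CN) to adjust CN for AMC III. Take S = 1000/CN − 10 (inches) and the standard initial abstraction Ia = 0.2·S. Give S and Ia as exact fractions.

CN(III) from CN(II)=68: (23·68)/(10 + 0.13·68) = 39100/471 ≈ 83.015
Max retention: S = 1000/(39100/471) − 10 = 800/391 in (≈ 2.046 in)
Ia = 0.2·(800/391) = 160/391 in ≈ 0.409 in

S = 800/391 in ≈ 2.046 in; Ia = 160/391 in ≈ 0.409 in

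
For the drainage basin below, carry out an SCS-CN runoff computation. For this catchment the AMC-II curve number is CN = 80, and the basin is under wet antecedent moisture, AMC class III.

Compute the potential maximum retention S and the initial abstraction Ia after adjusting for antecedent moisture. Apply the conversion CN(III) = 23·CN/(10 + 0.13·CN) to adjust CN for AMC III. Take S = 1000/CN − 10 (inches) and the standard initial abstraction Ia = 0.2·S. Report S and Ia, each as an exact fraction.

S = 25/23 in ≈ 1.087 in; Ia = 5/23 in ≈ 0.217 in

Wet (AMC III): CN(III) = 23·80/(10 + 0.13·80) = 1840/(102/5) = 4600/51 ≈ 90.196
Max retention: S = 1000/(4600/51) − 10 = 25/23 in (≈ 1.087 in)
Ia = 0.2·(25/23) = 5/23 in ≈ 0.217 in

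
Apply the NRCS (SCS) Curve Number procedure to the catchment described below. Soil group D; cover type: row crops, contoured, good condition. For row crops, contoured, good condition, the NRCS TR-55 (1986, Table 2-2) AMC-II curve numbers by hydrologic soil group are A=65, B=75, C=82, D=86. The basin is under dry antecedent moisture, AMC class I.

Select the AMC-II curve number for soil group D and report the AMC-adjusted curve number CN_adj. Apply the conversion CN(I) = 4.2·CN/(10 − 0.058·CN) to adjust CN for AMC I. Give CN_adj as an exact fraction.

CN_adj = 12900/179 ≈ 72.067

NRCS table: row crops, contoured, good condition, soil group D → CN(II) = 86
Adjust CN=86 to AMC I: 4.2·86/(10 − 0.058·86) → (1806/5) ÷ (1253/250) = 12900/179 ≈ 72.067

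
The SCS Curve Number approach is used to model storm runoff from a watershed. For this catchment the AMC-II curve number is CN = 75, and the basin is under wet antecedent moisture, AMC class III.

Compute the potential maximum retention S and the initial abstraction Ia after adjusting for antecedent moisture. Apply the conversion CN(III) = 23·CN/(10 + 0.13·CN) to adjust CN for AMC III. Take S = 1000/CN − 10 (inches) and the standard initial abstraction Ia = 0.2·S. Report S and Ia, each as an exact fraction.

Adjust CN=75 to AMC III: 23·75/(10 + 0.13·75) → 1725 ÷ (79/4) = 6900/79 ≈ 87.342
Retention S: 1000/CN − 10 with CN=87.342 → S = 100/69 ≈ 1.449 in
Ia = 0.2S: 0.2·1.449 = 0.290 in (exactly 20/69)

S = 100/69 in ≈ 1.449 in; Ia = 20/69 in ≈ 0.290 in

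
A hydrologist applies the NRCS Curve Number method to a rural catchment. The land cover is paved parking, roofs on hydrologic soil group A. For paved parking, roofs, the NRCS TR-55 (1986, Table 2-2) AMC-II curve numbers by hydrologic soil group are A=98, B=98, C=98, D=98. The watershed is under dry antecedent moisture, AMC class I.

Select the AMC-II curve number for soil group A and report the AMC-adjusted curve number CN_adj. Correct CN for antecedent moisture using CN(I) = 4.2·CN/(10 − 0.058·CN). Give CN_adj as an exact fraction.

CN_adj = 102900/1079 ≈ 95.366

NRCS table: paved parking, roofs, soil group A → CN(II) = 98
Adjust CN=98 to AMC I: 4.2·98/(10 − 0.058·98) → (2058/5) ÷ (1079/250) = 102900/1079 ≈ 95.366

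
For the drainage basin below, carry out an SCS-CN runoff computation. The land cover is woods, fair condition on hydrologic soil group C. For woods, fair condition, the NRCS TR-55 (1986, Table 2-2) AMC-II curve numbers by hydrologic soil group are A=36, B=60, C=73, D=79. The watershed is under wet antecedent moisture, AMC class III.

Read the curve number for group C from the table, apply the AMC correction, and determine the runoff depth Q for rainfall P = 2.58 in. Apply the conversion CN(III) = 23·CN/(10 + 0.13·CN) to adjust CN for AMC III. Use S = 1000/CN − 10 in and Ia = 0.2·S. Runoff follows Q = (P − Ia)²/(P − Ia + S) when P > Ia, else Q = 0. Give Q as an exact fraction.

NRCS table: woods, fair condition, soil group C → CN(II) = 73
Adjust CN=73 to AMC III: 23·73/(10 + 0.13·73) → 1679 ÷ (1949/100) = 167900/1949 ≈ 86.147
Retention S: 1000/CN − 10 with CN=86.147 → S = 2700/1679 ≈ 1.608 in
Ia = 0.2S: 0.2·1.608 = 0.322 in (exactly 540/1679)
Excess rainfall: 2.580 − 0.322 = 2.258 in; P > Ia so Q > 0
Q = (189591/83950)²/((189591/83950) + 2700/1679) = (35944747281/7047602500)/(324591/83950) = 11981582427/9083138150 in ≈ 1.319 in

Q = 11981582427/9083138150 in ≈ 1.319 in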